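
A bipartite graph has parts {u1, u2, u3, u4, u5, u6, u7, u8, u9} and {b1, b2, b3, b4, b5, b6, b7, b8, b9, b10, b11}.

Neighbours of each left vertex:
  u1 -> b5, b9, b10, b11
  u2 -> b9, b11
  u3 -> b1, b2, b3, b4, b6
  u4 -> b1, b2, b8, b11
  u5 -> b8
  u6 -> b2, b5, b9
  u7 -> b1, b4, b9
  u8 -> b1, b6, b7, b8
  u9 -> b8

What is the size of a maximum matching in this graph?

One maximum matching: u1–b11, u2–b9, u3–b1, u4–b2, u5–b8, u6–b5, u7–b4, u8–b6.
The set {u5, u9} has only 1 neighbour ({b8}), so by Hall's theorem at most 8 of the 9 left vertices can be matched.

8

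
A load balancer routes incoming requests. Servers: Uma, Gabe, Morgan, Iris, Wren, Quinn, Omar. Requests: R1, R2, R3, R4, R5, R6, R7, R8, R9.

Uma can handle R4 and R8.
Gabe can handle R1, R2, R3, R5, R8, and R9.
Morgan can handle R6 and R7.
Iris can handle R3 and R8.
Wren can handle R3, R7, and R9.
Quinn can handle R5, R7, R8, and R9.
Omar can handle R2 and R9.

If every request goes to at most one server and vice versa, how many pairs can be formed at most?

7

A valid assignment of size 7: Uma→R4, Gabe→R3, Morgan→R6, Iris→R8, Wren→R7, Quinn→R5, Omar→R9.
All 7 servers are matched, so no larger matching exists.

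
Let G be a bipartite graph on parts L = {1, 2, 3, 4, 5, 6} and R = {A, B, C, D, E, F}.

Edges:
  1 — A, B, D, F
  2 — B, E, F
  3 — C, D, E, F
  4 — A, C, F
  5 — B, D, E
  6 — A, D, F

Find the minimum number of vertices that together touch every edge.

6

The 6 edges 1–B, 2–E, 3–C, 4–A, 5–D, 6–F form a matching, so any vertex cover needs at least 6 vertices (one per matched edge).
Conversely {1, 2, 3, 4, 5, 6} meets every edge and has exactly 6 vertices, so 6 is optimal.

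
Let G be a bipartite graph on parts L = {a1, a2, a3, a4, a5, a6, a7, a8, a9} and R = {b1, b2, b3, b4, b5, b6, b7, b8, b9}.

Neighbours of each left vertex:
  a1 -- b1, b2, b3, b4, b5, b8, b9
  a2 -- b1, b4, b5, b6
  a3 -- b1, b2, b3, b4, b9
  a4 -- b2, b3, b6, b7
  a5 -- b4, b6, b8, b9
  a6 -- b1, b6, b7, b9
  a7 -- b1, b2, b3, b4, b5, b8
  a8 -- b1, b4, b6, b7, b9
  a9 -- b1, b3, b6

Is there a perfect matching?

For example, pair a1–b5, a2–b4, a3–b9, a4–b6, a5–b8, a6–b7, a7–b2, a8–b1, a9–b3.
All 9 left vertices are covered.

Yes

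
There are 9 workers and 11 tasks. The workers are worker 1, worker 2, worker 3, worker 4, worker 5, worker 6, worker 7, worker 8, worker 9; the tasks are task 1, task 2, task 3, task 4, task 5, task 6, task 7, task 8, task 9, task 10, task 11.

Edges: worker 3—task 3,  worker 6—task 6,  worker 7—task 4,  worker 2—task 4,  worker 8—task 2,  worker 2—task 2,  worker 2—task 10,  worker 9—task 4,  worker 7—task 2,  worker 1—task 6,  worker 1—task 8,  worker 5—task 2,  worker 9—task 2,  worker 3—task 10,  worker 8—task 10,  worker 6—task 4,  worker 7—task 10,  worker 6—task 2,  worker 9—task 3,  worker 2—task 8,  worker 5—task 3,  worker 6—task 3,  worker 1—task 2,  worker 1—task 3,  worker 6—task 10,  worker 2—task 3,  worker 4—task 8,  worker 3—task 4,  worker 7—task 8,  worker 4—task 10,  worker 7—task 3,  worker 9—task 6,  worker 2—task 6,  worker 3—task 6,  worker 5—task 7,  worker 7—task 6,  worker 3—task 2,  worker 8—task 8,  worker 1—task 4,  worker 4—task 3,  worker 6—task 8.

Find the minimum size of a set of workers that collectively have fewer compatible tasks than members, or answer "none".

7

Take S = {worker 1, worker 2, worker 3, worker 4, worker 6, worker 7, worker 8}. Its neighbourhood is {task 2, task 3, task 4, task 6, task 8, task 10}, so |N(S)| = 6 < |S| = 7.
Every subset of size less than 7 has at least as many neighbours as members, so 7 is the minimum.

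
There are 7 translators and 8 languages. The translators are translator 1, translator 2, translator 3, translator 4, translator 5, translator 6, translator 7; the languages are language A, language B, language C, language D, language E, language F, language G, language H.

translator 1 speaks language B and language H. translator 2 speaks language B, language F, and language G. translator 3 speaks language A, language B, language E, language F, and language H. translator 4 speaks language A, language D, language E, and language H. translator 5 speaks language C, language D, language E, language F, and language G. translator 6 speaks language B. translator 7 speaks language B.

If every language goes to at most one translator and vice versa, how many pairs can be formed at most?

One maximum matching: translator 1→language H, translator 2→language G, translator 3→language F, translator 4→language A, translator 5→language D, translator 6→language B.
The set {translator 6, translator 7} has only 1 neighbour ({language B}), so by Hall's theorem at most 6 of the 7 translators can be matched.

6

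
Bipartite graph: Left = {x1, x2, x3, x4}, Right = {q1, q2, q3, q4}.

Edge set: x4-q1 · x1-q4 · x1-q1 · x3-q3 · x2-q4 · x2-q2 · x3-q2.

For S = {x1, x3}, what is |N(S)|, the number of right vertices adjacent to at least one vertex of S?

4

The union of neighbours of {x1, x3} is {q1, q2, q3, q4}, which has 4 elements.
Since |N(S)| = 4 ≥ |S| = 2, Hall's condition holds for this subset.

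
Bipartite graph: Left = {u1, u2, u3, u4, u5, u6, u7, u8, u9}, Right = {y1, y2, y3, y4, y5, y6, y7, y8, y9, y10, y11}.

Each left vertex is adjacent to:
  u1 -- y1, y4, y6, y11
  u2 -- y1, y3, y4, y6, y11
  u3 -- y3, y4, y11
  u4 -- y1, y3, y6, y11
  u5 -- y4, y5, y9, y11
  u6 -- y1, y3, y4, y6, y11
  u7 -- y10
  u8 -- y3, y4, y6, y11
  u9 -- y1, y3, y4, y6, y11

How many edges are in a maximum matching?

One maximum matching: u1–y1, u2–y11, u3–y4, u4–y3, u5–y5, u6–y6, u7–y10.
The set {u1, u2, u3, u4, u6, u8, u9} has only 5 neighbours ({y1, y11, y3, y4, y6}), so by Hall's theorem at most 7 of the 9 left vertices can be matched.

7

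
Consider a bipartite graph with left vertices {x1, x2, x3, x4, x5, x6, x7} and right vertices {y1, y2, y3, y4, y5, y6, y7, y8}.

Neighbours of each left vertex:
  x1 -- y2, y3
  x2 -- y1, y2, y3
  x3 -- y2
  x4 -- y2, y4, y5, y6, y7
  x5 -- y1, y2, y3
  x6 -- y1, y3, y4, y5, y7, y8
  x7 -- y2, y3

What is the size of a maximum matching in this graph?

A valid assignment of size 5: x1→y3, x2→y1, x3→y2, x4→y6, x6→y7.
The set {x1, x2, x3, x5, x7} has only 3 neighbours ({y1, y2, y3}), so by Hall's theorem at most 5 of the 7 left vertices can be matched.

5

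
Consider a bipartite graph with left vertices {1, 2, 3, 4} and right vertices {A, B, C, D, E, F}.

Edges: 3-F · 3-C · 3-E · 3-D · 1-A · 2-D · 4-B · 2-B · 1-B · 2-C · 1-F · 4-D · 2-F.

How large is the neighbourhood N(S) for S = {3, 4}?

5

The union of neighbours of {3, 4} is {B, C, D, E, F}, which has 5 elements.
Since |N(S)| = 5 ≥ |S| = 2, Hall's condition holds for this subset.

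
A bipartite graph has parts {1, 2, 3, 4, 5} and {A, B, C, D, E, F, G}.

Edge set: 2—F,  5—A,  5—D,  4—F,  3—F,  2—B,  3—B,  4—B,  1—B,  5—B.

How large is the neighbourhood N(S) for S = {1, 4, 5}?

The union of neighbours of {1, 4, 5} is {A, B, D, F}, which has 4 elements.
Since |N(S)| = 4 ≥ |S| = 3, Hall's condition holds for this subset.

4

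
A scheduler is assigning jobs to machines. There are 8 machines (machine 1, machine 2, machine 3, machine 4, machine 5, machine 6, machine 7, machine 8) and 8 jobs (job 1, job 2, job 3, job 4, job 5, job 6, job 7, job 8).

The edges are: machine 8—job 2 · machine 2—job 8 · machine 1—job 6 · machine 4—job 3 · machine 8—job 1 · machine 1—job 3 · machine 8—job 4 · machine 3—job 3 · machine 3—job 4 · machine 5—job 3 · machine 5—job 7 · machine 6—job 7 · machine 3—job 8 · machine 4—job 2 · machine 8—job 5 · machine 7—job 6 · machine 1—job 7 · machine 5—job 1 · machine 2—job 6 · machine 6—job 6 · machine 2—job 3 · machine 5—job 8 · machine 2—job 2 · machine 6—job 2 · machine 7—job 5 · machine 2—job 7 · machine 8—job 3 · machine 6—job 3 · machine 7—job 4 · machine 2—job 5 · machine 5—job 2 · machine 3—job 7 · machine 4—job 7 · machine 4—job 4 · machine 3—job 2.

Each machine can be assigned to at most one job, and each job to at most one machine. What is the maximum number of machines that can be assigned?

8

One maximum matching: machine 1-job 3, machine 2-job 7, machine 3-job 8, machine 4-job 4, machine 5-job 1, machine 6-job 2, machine 7-job 6, machine 8-job 5.
All 8 machines are matched, so no larger matching exists.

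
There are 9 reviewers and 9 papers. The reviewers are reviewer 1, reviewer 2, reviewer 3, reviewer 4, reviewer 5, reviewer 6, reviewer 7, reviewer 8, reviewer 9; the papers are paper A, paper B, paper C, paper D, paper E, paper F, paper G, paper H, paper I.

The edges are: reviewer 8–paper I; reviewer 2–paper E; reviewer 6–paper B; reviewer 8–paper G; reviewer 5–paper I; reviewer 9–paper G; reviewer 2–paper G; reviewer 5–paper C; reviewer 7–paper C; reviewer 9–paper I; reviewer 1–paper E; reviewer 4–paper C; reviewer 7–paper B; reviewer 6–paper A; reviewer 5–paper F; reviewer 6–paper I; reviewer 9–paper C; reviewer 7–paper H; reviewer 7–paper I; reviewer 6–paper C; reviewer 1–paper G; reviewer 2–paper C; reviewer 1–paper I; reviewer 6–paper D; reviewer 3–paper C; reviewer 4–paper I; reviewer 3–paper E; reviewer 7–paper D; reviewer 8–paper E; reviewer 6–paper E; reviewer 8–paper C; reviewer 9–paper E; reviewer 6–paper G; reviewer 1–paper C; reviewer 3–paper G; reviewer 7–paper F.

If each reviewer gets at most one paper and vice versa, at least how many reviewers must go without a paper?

2

One maximum matching: reviewer 1-paper E, reviewer 2-paper G, reviewer 3-paper C, reviewer 4-paper I, reviewer 5-paper F, reviewer 6-paper D, reviewer 7-paper B.
The set {reviewer 1, reviewer 2, reviewer 3, reviewer 4, reviewer 8, reviewer 9} has only 4 neighbours ({paper C, paper E, paper G, paper I}), so by Hall's theorem at most 7 of the 9 reviewers can be matched.
That matches 7 of the 9, leaving 2 unmatched; no matching can do better.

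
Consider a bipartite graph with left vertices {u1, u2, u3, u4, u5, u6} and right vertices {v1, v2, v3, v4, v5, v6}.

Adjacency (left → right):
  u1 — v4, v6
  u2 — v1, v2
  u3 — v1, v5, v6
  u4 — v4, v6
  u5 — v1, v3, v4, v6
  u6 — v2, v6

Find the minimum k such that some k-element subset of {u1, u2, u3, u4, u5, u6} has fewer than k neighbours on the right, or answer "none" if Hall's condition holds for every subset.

A matching saturating every left vertex exists, for instance u1→v4, u2→v1, u3→v5, u4→v6, u5→v3, u6→v2.
By Hall's marriage theorem, this means |N(S)| ≥ |S| for every subset S, so no violating subset exists.

none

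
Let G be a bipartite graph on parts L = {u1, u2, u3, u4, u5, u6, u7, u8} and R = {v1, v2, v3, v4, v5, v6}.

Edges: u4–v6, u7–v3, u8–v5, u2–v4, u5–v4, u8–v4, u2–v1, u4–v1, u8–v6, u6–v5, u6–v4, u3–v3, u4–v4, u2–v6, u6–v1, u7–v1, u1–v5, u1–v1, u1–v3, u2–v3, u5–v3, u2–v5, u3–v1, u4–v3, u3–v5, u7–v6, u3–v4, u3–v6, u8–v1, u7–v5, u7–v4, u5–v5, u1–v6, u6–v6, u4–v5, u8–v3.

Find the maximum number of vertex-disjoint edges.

One maximum matching: u1–v5, u2–v1, u3–v6, u4–v3, u5–v4.
The set {u1, u2, u3, u4, u5, u6, u7, u8} has only 5 neighbours ({v1, v3, v4, v5, v6}), so by Hall's theorem at most 5 of the 8 left vertices can be matched.

5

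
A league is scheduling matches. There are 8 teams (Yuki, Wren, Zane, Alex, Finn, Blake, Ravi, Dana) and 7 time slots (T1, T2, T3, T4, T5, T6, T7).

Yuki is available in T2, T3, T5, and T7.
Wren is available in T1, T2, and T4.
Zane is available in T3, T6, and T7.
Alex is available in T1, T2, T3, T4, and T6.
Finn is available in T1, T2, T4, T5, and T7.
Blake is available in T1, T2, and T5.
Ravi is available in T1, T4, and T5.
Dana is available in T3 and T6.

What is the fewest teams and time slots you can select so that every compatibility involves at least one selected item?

7

A maximum matching has 7 edges (e.g. Yuki–T7, Wren–T1, Zane–T6, Alex–T3, Finn–T4, Blake–T2, Ravi–T5).
By König's theorem the minimum vertex cover has the same size. One such cover is {T1, T2, T3, T4, T5, T6, T7}.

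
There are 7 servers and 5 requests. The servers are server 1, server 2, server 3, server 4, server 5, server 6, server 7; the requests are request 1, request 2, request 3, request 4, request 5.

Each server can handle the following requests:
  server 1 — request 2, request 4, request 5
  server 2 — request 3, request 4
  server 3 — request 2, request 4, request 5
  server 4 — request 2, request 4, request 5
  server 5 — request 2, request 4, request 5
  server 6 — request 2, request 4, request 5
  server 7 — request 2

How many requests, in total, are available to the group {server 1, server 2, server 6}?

The union of neighbours of {server 1, server 2, server 6} is {request 2, request 3, request 4, request 5}, which has 4 elements.
Since |N(S)| = 4 ≥ |S| = 3, Hall's condition holds for this subset.

4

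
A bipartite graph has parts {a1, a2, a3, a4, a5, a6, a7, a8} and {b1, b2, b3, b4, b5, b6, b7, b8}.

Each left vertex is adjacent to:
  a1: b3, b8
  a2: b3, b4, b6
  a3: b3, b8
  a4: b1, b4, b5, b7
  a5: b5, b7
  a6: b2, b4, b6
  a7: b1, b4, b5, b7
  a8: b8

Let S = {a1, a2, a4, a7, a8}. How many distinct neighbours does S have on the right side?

7

The union of neighbours of {a1, a2, a4, a7, a8} is {b1, b3, b4, b5, b6, b7, b8}, which has 7 elements.
Since |N(S)| = 7 ≥ |S| = 5, Hall's condition holds for this subset.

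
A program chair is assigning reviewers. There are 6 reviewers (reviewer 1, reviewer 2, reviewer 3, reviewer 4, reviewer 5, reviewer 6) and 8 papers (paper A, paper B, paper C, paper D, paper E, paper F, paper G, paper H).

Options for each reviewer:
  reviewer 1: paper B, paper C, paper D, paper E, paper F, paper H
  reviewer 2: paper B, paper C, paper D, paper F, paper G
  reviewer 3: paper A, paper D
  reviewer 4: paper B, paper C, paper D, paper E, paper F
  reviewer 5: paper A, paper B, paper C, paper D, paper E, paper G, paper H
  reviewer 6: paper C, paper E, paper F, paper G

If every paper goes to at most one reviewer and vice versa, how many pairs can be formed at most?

For example, pair reviewer 1→paper B, reviewer 2→paper C, reviewer 3→paper A, reviewer 4→paper D, reviewer 5→paper G, reviewer 6→paper E.
This saturates every reviewer, so 6 is the maximum.

6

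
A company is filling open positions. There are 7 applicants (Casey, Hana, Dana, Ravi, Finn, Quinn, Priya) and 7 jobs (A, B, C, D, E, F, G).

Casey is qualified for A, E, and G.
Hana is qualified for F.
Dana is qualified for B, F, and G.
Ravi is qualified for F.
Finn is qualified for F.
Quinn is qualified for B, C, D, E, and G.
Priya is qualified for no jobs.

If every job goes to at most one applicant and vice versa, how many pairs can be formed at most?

One maximum matching: Casey–E, Hana–F, Dana–B, Quinn–G.
The set {Hana, Ravi, Finn, Priya} has only 1 neighbour ({F}), so by Hall's theorem at most 4 of the 7 applicants can be matched.

4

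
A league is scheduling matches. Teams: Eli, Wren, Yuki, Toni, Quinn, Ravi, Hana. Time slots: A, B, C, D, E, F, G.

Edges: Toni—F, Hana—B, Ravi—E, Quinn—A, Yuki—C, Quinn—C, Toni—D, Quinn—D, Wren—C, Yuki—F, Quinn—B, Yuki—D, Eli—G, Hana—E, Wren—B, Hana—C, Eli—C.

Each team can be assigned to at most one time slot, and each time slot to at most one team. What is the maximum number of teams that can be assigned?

One maximum matching: Eli→G, Wren→C, Yuki→F, Toni→D, Quinn→A, Ravi→E, Hana→B.
This saturates every team, so 7 is the maximum.

7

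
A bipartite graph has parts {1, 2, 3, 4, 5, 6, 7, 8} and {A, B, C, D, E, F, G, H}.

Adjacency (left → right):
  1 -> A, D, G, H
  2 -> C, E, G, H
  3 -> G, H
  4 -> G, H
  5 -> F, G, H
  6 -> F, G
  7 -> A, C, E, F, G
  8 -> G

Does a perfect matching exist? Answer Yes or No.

No

The set {3, 4, 5, 6, 8} has only 3 neighbours ({F, G, H}), so by Hall's theorem at most 6 of the 8 left vertices can be matched.
Hence no matching covers every left vertex.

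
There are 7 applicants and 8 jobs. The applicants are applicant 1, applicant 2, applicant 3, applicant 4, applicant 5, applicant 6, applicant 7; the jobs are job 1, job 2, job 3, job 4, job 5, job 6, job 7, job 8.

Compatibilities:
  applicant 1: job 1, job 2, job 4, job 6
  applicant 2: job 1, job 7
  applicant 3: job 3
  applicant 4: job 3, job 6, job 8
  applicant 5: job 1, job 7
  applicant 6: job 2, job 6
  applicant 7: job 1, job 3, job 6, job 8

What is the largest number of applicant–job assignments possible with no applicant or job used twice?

7

One maximum matching: applicant 1-job 4, applicant 2-job 7, applicant 3-job 3, applicant 4-job 8, applicant 5-job 1, applicant 6-job 2, applicant 7-job 6.
All 7 applicants are matched, so no larger matching exists.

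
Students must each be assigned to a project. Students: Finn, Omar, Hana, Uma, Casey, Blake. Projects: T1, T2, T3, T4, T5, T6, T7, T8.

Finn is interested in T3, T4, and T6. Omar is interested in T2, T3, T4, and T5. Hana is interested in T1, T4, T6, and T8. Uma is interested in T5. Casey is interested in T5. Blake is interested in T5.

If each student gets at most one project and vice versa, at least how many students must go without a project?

For example, pair Finn–T6, Omar–T4, Hana–T8, Uma–T5.
The set {Uma, Casey, Blake} has only 1 neighbour ({T5}), so by Hall's theorem at most 4 of the 6 students can be matched.
That matches 4 of the 6, leaving 2 unmatched; no matching can do better.

2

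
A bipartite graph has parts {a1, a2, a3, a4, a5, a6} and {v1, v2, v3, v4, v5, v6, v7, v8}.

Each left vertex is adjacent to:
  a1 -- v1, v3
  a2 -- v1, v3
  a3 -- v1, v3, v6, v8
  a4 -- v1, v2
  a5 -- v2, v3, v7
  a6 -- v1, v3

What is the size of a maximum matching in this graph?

5

One maximum matching: a1–v3, a2–v1, a3–v6, a4–v2, a5–v7.
The set {a1, a2, a6} has only 2 neighbours ({v1, v3}), so by Hall's theorem at most 5 of the 6 left vertices can be matched.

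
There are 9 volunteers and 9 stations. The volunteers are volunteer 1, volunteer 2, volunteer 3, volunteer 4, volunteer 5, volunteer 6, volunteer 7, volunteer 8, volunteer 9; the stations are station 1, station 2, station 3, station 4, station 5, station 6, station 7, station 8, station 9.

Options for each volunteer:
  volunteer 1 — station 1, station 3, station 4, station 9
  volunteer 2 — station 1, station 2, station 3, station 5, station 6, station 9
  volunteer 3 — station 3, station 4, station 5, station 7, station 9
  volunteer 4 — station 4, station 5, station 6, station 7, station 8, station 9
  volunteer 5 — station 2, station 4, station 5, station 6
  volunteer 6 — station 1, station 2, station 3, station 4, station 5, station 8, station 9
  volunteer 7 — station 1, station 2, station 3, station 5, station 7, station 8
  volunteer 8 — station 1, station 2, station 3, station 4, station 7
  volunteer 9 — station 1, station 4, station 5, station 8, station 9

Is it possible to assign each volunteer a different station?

One maximum matching: volunteer 1→station 4, volunteer 2→station 6, volunteer 3→station 3, volunteer 4→station 9, volunteer 5→station 5, volunteer 6→station 2, volunteer 7→station 7, volunteer 8→station 1, volunteer 9→station 8.
All 9 volunteers are covered.

Yes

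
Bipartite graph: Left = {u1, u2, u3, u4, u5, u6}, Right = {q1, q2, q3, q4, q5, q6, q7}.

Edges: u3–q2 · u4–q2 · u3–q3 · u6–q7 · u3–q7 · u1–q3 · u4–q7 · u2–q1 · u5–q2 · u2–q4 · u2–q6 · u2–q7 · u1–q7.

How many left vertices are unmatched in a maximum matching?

2

A valid assignment of size 4: u1→q3, u2→q6, u3→q7, u4→q2.
The set {u1, u3, u4, u5, u6} has only 3 neighbours ({q2, q3, q7}), so by Hall's theorem at most 4 of the 6 left vertices can be matched.
That matches 4 of the 6, leaving 2 unmatched; no matching can do better.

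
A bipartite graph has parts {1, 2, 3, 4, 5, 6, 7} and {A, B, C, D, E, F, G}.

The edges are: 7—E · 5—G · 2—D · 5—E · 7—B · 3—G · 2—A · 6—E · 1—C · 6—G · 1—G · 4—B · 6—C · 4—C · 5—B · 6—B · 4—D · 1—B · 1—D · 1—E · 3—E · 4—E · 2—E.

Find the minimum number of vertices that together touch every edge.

6

The 6 edges 1–D, 2–A, 3–G, 4–C, 5–E, 6–B form a matching, so any vertex cover needs at least 6 vertices (one per matched edge).
Conversely {2, B, C, D, E, G} meets every edge and has exactly 6 vertices, so 6 is optimal.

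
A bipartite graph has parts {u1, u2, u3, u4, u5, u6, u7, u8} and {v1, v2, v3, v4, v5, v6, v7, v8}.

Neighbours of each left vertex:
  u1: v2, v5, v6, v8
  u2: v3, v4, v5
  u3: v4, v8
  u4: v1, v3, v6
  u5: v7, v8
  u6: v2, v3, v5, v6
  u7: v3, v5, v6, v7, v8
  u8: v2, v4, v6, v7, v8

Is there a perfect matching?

One maximum matching: u1→v8, u2→v3, u3→v4, u4→v1, u5→v7, u6→v5, u7→v6, u8→v2.
All 8 left vertices are covered.

Yes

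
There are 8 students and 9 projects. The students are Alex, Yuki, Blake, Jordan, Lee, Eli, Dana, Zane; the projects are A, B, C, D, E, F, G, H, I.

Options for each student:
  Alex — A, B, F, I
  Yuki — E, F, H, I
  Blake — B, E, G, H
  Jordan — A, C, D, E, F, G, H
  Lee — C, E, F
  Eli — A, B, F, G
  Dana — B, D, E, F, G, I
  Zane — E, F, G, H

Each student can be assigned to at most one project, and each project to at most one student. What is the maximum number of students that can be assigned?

A valid assignment of size 8: Alex→I, Yuki→E, Blake→B, Jordan→A, Lee→C, Eli→F, Dana→G, Zane→H.
This saturates every student, so 8 is the maximum.

8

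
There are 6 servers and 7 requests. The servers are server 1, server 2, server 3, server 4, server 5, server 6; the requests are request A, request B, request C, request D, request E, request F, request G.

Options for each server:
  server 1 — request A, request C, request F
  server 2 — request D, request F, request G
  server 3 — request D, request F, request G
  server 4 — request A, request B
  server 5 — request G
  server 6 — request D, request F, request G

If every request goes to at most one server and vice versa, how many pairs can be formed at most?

A valid assignment of size 5: server 1→request C, server 2→request F, server 3→request D, server 4→request A, server 5→request G.
The set {server 2, server 3, server 5, server 6} has only 3 neighbours ({request D, request F, request G}), so by Hall's theorem at most 5 of the 6 servers can be matched.

5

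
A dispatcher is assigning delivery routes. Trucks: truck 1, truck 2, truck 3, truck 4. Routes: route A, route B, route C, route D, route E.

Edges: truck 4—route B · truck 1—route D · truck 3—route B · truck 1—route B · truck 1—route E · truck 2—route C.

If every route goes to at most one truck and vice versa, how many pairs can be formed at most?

3

One maximum matching: truck 1-route E, truck 2-route C, truck 3-route B.
The set {truck 3, truck 4} has only 1 neighbour ({route B}), so by Hall's theorem at most 3 of the 4 trucks can be matched.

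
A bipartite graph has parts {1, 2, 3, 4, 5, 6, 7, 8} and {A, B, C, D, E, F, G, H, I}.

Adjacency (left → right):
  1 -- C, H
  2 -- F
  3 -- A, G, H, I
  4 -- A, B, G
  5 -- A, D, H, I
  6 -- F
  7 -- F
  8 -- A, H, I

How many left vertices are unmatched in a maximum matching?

2

One maximum matching: 1-C, 2-F, 3-G, 4-B, 5-D, 8-I.
The set {2, 6, 7} has only 1 neighbour ({F}), so by Hall's theorem at most 6 of the 8 left vertices can be matched.
That matches 6 of the 8, leaving 2 unmatched; no matching can do better.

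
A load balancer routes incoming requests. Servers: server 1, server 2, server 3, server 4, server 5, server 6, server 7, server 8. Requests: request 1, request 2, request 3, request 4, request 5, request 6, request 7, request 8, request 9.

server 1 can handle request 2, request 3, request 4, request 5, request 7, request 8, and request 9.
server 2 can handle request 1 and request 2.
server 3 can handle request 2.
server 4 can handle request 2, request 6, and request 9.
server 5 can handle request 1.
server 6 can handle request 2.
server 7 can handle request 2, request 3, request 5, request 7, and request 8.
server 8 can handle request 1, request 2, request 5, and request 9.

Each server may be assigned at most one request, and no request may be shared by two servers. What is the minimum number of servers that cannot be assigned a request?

A valid assignment of size 6: server 1→request 7, server 2→request 1, server 3→request 2, server 4→request 6, server 7→request 5, server 8→request 9.
The set {server 2, server 3, server 5, server 6} has only 2 neighbours ({request 1, request 2}), so by Hall's theorem at most 6 of the 8 servers can be matched.
That matches 6 of the 8, leaving 2 unmatched; no matching can do better.

2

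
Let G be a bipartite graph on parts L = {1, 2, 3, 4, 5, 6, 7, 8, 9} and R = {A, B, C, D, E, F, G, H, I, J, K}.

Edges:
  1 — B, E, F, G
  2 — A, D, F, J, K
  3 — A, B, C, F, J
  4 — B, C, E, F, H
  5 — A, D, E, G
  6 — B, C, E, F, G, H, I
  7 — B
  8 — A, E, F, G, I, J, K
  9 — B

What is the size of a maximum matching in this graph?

8

One maximum matching: 1→E, 2→K, 3→A, 4→H, 5→D, 6→G, 7→B, 8→J.
The set {7, 9} has only 1 neighbour ({B}), so by Hall's theorem at most 8 of the 9 left vertices can be matched.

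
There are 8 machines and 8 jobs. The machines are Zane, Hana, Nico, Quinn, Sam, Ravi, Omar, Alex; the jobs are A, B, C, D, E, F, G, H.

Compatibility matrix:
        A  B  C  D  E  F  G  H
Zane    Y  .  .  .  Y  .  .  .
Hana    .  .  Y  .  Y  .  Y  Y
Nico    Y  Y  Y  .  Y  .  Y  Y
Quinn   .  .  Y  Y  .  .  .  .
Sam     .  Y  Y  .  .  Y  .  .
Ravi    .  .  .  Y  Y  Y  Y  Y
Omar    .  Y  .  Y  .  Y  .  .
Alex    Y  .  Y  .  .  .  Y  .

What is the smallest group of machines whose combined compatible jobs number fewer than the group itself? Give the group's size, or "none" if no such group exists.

A matching saturating every machine exists, for instance Zane→A, Hana→E, Nico→G, Quinn→D, Sam→F, Ravi→H, Omar→B, Alex→C.
By Hall's marriage theorem, this means |N(S)| ≥ |S| for every subset S, so no violating subset exists.

none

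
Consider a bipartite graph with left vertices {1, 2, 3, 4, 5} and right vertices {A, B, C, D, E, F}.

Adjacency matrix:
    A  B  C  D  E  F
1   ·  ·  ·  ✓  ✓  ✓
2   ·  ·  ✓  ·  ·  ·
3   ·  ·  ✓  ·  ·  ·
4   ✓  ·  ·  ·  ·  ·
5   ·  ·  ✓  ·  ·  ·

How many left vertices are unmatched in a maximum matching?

2

A valid assignment of size 3: 1–E, 2–C, 4–A.
The set {2, 3, 5} has only 1 neighbour ({C}), so by Hall's theorem at most 3 of the 5 left vertices can be matched.
That matches 3 of the 5, leaving 2 unmatched; no matching can do better.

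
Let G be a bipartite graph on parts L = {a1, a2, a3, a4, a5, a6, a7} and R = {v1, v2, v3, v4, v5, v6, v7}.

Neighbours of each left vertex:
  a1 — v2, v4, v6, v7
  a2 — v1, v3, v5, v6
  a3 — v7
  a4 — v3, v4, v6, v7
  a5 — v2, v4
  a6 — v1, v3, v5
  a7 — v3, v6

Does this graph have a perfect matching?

For example, pair a1–v2, a2–v1, a3–v7, a4–v3, a5–v4, a6–v5, a7–v6.
Every left vertex is matched, so this is a perfect matching.

Yes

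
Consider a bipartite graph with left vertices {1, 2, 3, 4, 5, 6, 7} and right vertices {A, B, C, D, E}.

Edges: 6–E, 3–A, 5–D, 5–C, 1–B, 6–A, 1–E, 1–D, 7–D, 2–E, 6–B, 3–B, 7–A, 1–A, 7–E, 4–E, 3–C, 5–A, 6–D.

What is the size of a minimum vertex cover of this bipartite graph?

5

A maximum matching has 5 edges (e.g. 1–A, 2–E, 3–C, 5–D, 6–B).
By König's theorem the minimum vertex cover has the same size. One such cover is {A, B, C, D, E}.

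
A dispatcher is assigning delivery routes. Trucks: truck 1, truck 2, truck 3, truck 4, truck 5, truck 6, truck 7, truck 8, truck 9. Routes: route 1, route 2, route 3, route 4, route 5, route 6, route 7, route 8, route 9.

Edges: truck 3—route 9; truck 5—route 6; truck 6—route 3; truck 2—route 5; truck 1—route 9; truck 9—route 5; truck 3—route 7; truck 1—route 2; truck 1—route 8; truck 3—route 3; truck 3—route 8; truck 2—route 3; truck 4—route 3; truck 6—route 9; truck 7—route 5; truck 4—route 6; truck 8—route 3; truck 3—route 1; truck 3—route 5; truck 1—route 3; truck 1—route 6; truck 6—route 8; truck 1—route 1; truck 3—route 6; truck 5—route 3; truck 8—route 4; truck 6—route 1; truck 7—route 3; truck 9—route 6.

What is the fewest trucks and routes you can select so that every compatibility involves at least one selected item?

{truck 1, truck 3, truck 6, truck 8, route 3, route 5, route 6} is a vertex cover of size 7: every edge has an endpoint in this set.
No smaller cover exists because truck 1–route 2, truck 2–route 5, truck 3–route 8, truck 4–route 3, truck 5–route 6, truck 6–route 9, truck 8–route 4 is a matching of size 7, and a cover must include an endpoint of each of these disjoint edges (König's theorem).

7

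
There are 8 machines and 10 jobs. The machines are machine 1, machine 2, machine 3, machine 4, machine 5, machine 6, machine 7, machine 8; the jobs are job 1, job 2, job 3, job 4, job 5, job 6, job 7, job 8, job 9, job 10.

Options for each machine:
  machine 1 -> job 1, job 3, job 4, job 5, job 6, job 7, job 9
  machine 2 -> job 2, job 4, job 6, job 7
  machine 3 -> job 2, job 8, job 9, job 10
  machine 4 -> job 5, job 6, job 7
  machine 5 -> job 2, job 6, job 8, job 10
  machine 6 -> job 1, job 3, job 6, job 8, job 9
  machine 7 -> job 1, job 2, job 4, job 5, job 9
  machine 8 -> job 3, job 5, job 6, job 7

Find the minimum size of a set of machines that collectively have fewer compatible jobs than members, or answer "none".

none

A matching saturating every machine exists, for instance machine 1→job 5, machine 2→job 4, machine 3→job 10, machine 4→job 6, machine 5→job 2, machine 6→job 1, machine 7→job 9, machine 8→job 3.
By Hall's marriage theorem, this means |N(S)| ≥ |S| for every subset S, so no violating subset exists.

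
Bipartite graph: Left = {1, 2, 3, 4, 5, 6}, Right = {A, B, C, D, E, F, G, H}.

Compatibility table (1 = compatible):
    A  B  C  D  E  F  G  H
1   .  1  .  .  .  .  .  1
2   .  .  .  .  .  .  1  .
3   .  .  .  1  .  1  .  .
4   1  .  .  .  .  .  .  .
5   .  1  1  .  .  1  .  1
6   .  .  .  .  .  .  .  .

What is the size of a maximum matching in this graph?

One maximum matching: 1-H, 2-G, 3-F, 4-A, 5-B.
The set {6} has only 0 neighbours (∅), so by Hall's theorem at most 5 of the 6 left vertices can be matched.

5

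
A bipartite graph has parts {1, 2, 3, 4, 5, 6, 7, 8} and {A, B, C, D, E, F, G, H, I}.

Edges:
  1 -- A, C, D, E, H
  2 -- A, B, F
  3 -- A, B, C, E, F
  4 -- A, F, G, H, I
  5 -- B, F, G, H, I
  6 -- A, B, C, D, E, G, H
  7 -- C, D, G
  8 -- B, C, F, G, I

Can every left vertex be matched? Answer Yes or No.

Yes

A valid assignment of size 8: 1–E, 2–F, 3–B, 4–H, 5–I, 6–A, 7–C, 8–G.
All 8 left vertices are covered.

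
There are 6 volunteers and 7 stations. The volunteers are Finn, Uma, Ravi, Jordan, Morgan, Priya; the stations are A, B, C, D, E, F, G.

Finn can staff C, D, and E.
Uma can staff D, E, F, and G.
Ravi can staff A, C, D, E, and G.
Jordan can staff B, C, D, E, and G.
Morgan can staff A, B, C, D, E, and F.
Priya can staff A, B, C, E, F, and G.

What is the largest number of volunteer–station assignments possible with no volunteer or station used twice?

For example, pair Finn-C, Uma-D, Ravi-A, Jordan-B, Morgan-E, Priya-G.
All 6 volunteers are matched, so no larger matching exists.

6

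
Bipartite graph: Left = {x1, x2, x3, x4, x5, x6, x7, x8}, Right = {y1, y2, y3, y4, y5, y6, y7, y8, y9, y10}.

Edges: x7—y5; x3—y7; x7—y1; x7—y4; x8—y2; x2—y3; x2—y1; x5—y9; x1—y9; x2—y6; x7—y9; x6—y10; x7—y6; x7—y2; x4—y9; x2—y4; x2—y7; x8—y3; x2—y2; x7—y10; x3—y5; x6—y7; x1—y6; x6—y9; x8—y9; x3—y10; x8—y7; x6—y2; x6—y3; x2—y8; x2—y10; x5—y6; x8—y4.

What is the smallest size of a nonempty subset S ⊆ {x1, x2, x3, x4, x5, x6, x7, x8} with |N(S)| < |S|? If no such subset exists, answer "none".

3

Take S = {x1, x4, x5}. Its neighbourhood is {y6, y9}, so |N(S)| = 2 < |S| = 3.
Every subset of size less than 3 has at least as many neighbours as members, so 3 is the minimum.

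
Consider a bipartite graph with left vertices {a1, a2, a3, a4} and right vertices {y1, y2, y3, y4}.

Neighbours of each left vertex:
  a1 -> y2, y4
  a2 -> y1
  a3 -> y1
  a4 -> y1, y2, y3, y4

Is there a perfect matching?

The set {a2, a3} has only 1 neighbour ({y1}), so by Hall's theorem at most 3 of the 4 left vertices can be matched.
Hence no matching covers every left vertex.

No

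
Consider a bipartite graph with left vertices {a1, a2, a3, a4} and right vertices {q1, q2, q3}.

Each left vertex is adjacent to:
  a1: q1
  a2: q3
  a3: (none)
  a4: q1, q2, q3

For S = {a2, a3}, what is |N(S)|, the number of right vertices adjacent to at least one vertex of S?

1

The union of neighbours of {a2, a3} is {q3}, which has 1 element.
Since |N(S)| = 1 < |S| = 2, Hall's condition fails for this subset.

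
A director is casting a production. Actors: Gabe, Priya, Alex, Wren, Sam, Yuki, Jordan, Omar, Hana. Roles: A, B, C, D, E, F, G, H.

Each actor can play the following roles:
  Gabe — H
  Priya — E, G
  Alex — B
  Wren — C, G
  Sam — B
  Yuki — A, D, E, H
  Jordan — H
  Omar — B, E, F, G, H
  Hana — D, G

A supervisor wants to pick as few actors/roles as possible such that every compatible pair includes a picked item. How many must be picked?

7

{Priya, Wren, Yuki, Omar, Hana, B, H} is a vertex cover of size 7: every edge has an endpoint in this set.
No smaller cover exists because Gabe–H, Priya–E, Alex–B, Wren–C, Yuki–D, Omar–F, Hana–G is a matching of size 7, and a cover must include an endpoint of each of these disjoint edges (König's theorem).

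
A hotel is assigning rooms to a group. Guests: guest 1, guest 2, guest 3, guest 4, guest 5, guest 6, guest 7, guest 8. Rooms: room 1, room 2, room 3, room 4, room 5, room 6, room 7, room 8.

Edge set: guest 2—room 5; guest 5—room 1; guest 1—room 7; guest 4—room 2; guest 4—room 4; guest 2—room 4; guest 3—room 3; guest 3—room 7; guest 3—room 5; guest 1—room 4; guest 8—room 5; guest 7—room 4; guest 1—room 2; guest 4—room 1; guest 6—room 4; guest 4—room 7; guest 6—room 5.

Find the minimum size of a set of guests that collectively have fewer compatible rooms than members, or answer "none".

Take S = {guest 2, guest 6, guest 7}. Its neighbourhood is {room 4, room 5}, so |N(S)| = 2 < |S| = 3.
Every subset of size less than 3 has at least as many neighbours as members, so 3 is the minimum.

3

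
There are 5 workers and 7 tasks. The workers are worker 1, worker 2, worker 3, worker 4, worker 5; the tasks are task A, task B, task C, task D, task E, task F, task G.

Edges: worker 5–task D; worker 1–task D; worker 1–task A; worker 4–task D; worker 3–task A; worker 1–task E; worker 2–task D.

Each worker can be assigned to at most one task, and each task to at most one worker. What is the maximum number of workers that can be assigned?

A valid assignment of size 3: worker 1→task E, worker 2→task D, worker 3→task A.
The set {worker 2, worker 4, worker 5} has only 1 neighbour ({task D}), so by Hall's theorem at most 3 of the 5 workers can be matched.

3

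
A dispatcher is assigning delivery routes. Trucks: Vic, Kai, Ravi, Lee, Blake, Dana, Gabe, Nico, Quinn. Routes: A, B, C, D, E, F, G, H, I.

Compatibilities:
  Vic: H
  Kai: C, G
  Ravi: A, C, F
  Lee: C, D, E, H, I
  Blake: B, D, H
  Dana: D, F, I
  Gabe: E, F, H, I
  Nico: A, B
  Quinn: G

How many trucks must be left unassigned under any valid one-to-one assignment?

0

For example, pair Vic→H, Kai→C, Ravi→F, Lee→D, Blake→B, Dana→I, Gabe→E, Nico→A, Quinn→G.
This saturates every truck, so 9 is the maximum.
That matches 9 of the 9, leaving 0 unmatched; no matching can do better.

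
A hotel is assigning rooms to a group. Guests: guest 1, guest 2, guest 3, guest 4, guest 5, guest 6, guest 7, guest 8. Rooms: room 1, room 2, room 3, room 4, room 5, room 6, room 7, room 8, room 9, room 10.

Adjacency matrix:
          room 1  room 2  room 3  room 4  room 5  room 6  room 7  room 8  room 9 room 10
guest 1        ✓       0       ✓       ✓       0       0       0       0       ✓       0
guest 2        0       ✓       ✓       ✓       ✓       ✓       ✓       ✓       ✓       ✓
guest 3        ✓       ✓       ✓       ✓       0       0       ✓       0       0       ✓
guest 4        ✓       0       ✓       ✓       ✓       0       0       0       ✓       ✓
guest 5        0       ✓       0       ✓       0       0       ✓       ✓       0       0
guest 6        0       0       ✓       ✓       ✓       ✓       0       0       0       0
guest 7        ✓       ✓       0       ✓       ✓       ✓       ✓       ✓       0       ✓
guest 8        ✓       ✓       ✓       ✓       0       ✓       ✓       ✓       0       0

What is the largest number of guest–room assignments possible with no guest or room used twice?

One maximum matching: guest 1–room 3, guest 2–room 5, guest 3–room 2, guest 4–room 9, guest 5–room 7, guest 6–room 6, guest 7–room 4, guest 8–room 8.
All 8 guests are matched, so no larger matching exists.

8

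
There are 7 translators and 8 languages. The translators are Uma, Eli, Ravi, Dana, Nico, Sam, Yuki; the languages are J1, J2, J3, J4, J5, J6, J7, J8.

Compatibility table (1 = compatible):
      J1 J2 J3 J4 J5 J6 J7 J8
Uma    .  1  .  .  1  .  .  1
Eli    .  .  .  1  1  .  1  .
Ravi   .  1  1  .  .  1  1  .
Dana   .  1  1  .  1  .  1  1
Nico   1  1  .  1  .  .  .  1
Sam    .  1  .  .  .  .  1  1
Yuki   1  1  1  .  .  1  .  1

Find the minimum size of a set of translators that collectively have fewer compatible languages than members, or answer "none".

A matching saturating every translator exists, for instance Uma→J8, Eli→J5, Ravi→J3, Dana→J2, Nico→J1, Sam→J7, Yuki→J6.
By Hall's marriage theorem, this means |N(S)| ≥ |S| for every subset S, so no violating subset exists.

none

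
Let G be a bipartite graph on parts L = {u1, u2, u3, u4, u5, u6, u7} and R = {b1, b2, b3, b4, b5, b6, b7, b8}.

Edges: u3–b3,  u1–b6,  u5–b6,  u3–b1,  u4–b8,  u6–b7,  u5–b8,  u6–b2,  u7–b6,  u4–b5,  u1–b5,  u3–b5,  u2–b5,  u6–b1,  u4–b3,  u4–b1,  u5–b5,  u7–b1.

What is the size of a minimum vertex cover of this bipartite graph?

6

A maximum matching has 6 edges (e.g. u1–b6, u2–b5, u3–b1, u4–b3, u5–b8, u6–b7).
By König's theorem the minimum vertex cover has the same size. One such cover is {u6, b1, b3, b5, b6, b8}.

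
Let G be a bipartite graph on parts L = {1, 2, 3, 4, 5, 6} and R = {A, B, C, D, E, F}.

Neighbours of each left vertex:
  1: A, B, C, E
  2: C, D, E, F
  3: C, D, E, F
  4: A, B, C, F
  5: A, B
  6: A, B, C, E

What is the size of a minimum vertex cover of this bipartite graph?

6

The 6 edges 1–E, 2–D, 3–C, 4–F, 5–A, 6–B form a matching, so any vertex cover needs at least 6 vertices (one per matched edge).
Conversely {1, 2, 3, 4, 5, 6} meets every edge and has exactly 6 vertices, so 6 is optimal.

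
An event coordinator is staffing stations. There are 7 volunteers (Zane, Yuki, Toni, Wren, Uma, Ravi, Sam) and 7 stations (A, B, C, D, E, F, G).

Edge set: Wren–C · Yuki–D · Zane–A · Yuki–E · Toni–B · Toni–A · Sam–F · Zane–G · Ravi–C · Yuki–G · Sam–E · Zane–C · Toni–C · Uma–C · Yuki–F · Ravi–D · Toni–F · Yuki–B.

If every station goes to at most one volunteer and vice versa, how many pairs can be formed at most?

One maximum matching: Zane-A, Yuki-G, Toni-B, Wren-C, Ravi-D, Sam-E.
The set {Wren, Uma} has only 1 neighbour ({C}), so by Hall's theorem at most 6 of the 7 volunteers can be matched.

6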